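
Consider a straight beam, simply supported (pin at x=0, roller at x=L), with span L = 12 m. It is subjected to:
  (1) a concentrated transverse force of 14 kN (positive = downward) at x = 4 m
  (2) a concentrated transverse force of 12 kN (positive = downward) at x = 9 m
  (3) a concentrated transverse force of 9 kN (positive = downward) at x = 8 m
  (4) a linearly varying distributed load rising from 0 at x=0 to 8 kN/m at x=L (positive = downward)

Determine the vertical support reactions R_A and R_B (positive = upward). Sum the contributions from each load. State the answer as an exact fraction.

R_A = 94/3 kN, R_B = 155/3 kN

Load 1 — point force P=14 kN at a=4 m (b=L-a=8):
  R_A = Pb/L = 14·8/12 = 28/3 kN
  R_B = Pa/L = 14·4/12 = 14/3 kN
Load 2 — point force P=12 kN at a=9 m (b=L-a=3):
  R_A = Pb/L = 12·3/12 = 3 kN
  R_B = Pa/L = 12·9/12 = 9 kN
Load 3 — point force P=9 kN at a=8 m (b=L-a=4):
  R_A = Pb/L = 9·4/12 = 3 kN
  R_B = Pa/L = 9·8/12 = 6 kN
Load 4 — triangular load w₀=8 kN/m (0→w₀ over full span):
  R_A = w₀L/6 = 8·12/6 = 16 kN
  R_B = w₀L/3 = 8·12/3 = 32 kN
Superposition: R_A = 94/3 kN, R_B = 155/3 kN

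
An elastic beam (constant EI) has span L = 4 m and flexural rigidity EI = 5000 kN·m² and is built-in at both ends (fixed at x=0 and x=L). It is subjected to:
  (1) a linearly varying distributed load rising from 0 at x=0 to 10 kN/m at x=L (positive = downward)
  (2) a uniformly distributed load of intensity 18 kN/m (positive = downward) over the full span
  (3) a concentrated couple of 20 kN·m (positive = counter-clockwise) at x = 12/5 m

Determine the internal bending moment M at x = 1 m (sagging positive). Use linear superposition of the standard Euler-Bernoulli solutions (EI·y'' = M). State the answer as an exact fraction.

M(1) = 81/20 kN·m

Load 1 — triangular load w₀=10 kN/m (0→w₀ over full span):
  M_1 = 3w₀Lx/20 - w₀L²/30 - w₀x³/(6L) = 3·10·4·1/20 - 10·4²/30 - 10·1³/(6·4) = 1/4 kN·m
Load 2 — uniform load w=18 kN/m over full span:
  M_2 = wLx/2 - wL²/12 - wx²/2 = 18·4·1/2 - 18·4²/12 - 18·1²/2 = 3 kN·m
Load 3 — applied couple M₀=20 kN·m at a=12/5 m (b=L-a=8/5):
  M_3 = R_Ax - M_A  [x≤a] with R_A=36/5, M_A=32/5 = (36/5)·1 - (32/5) = 4/5 kN·m
Superposition: M = Σ M_i = 81/20 kN·m ≈ 4.050000 kN·m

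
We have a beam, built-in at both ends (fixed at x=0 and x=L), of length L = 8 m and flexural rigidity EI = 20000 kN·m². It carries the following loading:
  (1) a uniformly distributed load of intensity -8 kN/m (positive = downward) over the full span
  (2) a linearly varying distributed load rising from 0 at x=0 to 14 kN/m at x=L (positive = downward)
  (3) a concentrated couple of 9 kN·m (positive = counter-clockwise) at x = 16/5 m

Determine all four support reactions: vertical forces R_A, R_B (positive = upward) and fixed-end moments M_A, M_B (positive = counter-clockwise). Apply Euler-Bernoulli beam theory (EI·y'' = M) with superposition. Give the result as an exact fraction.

Load 1 — uniform load w=-8 kN/m over full span:
  R_A = wL/2 = (-8)·8/2 = -32 kN
  M_A = wL²/12 = (-8)·8²/12 = -128/3 kN·m
  R_B = wL/2 = (-8)·8/2 = -32 kN
  M_B = -wL²/12 = -(-8)·8²/12 = 128/3 kN·m
Load 2 — triangular load w₀=14 kN/m (0→w₀ over full span):
  R_A = 3w₀L/20 = 3·14·8/20 = 84/5 kN
  M_A = w₀L²/30 = 14·8²/30 = 448/15 kN·m
  R_B = 7w₀L/20 = 7·14·8/20 = 196/5 kN
  M_B = -w₀L²/20 = -14·8²/20 = -224/5 kN·m
Load 3 — applied couple M₀=9 kN·m at a=16/5 m (b=L-a=24/5):
  R_A = 6M₀ab/L³ = 6·9·(16/5)·(24/5)/8³ = 81/50 kN
  M_A = M₀b(2a-b)/L² = 9·(24/5)·(2·(16/5)-(24/5))/8² = 27/25 kN·m
  R_B = -6M₀ab/L³ = -6·9·(16/5)·(24/5)/8³ = -81/50 kN
  M_B = M₀a(2b-a)/L² = 9·(16/5)·(2·(24/5)-(16/5))/8² = 72/25 kN·m
Superposition: R_A = -679/50 kN, M_A = -293/25 kN·m, R_B = 279/50 kN, M_B = 56/75 kN·m

R_A = -679/50 kN, M_A = -293/25 kN·m, R_B = 279/50 kN, M_B = 56/75 kN·m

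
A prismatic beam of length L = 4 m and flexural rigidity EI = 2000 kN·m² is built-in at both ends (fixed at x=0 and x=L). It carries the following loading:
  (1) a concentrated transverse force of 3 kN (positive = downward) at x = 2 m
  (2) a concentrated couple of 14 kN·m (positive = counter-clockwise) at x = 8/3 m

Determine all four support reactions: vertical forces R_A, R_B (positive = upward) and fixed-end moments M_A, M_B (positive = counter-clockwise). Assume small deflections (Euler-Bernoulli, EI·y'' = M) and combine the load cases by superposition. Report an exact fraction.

Load 1 — point force P=3 kN at a=2 m (b=L-a=2):
  R_A = Pb²(3a+b)/L³ = 3·2²·(3·2+2)/4³ = 3/2 kN
  M_A = Pab²/L² = 3·2·2²/4² = 3/2 kN·m
  R_B = Pa²(a+3b)/L³ = 3·2²·(2+3·2)/4³ = 3/2 kN
  M_B = -Pa²b/L² = -3·2²·2/4² = -3/2 kN·m
Load 2 — applied couple M₀=14 kN·m at a=8/3 m (b=L-a=4/3):
  R_A = 6M₀ab/L³ = 6·14·(8/3)·(4/3)/4³ = 14/3 kN
  M_A = M₀b(2a-b)/L² = 14·(4/3)·(2·(8/3)-(4/3))/4² = 14/3 kN·m
  R_B = -6M₀ab/L³ = -6·14·(8/3)·(4/3)/4³ = -14/3 kN
  M_B = M₀a(2b-a)/L² = 14·(8/3)·(2·(4/3)-(8/3))/4² = 0 kN·m
Superposition: R_A = 37/6 kN, M_A = 37/6 kN·m, R_B = -19/6 kN, M_B = -3/2 kN·m

R_A = 37/6 kN, M_A = 37/6 kN·m, R_B = -19/6 kN, M_B = -3/2 kN·m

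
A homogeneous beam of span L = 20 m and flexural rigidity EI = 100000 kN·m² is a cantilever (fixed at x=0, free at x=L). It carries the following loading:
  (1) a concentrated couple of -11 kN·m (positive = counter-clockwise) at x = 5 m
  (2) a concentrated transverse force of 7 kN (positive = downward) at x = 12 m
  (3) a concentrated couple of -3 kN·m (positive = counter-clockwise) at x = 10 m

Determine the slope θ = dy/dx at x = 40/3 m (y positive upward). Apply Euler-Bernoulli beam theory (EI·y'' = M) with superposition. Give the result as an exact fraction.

Load 1 — applied couple M₀=-11 kN·m at a=5 m (b=L-a=15):
  θ_1 = M₀a/EI  [x>a] = (-11)·5/100000 = -11/20000 rad
Load 2 — point force P=7 kN at a=12 m (b=L-a=8):
  θ_2 = -Pa²/(2EI)  [x>a] = -7·12²/(2·100000) = -63/12500 rad
Load 3 — applied couple M₀=-3 kN·m at a=10 m (b=L-a=10):
  θ_3 = M₀a/EI  [x>a] = (-3)·10/100000 = -3/10000 rad
Superposition: θ = Σ θ_i = -589/100000 rad ≈ -0.005890 rad

θ(40/3) = -589/100000 rad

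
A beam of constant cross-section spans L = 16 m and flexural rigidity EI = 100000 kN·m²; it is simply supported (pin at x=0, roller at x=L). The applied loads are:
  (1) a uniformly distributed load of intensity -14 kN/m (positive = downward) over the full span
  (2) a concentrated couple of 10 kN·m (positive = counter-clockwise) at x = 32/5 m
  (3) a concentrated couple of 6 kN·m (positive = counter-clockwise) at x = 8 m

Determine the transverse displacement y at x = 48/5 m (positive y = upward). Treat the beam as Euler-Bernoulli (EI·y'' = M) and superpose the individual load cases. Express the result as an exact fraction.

y(48/5) = 223588/1953125 m

Load 1 — uniform load w=-14 kN/m over full span:
  y_1 = -wx(L³-2Lx²+x³)/(24EI) = -(-14)·(48/5)·(16³-2·16·(48/5)²+(48/5)³)/(24·100000) = 222208/1953125 m
Load 2 — applied couple M₀=10 kN·m at a=32/5 m (b=L-a=48/5):
  y_2 = (M₀x³/(6L)-M₀(x-a)²/2+C₁x)/EI  [x>a] with C₁=M₀(3b²-L²)/(6L)=32/15 = (10·(48/5)³/(6·16)-10·((48/5)-(32/5))²/2+(32/15)·(48/5))/100000 = 48/78125 m
Load 3 — applied couple M₀=6 kN·m at a=8 m (b=L-a=8):
  y_3 = (M₀x³/(6L)-M₀(x-a)²/2+C₁x)/EI  [x>a] with C₁=M₀(3b²-L²)/(6L)=-4 = (6·(48/5)³/(6·16)-6·((48/5)-8)²/2+(-4)·(48/5))/100000 = 36/390625 m
Superposition: y = Σ y_i = 223588/1953125 m ≈ 0.114477 m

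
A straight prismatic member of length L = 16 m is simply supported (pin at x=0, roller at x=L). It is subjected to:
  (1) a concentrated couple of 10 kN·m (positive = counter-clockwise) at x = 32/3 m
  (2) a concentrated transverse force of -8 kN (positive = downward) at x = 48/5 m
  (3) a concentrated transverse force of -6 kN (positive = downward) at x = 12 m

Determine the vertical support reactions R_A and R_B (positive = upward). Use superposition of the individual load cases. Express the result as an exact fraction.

Load 1 — applied couple M₀=10 kN·m at a=32/3 m (b=L-a=16/3):
  R_A = M₀/L = 10/16 = 5/8 kN
  R_B = -M₀/L = -10/16 = -5/8 kN
Load 2 — point force P=-8 kN at a=48/5 m (b=L-a=32/5):
  R_A = Pb/L = (-8)·(32/5)/16 = -16/5 kN
  R_B = Pa/L = (-8)·(48/5)/16 = -24/5 kN
Load 3 — point force P=-6 kN at a=12 m (b=L-a=4):
  R_A = Pb/L = (-6)·4/16 = -3/2 kN
  R_B = Pa/L = (-6)·12/16 = -9/2 kN
Superposition: R_A = -163/40 kN, R_B = -397/40 kN

R_A = -163/40 kN, R_B = -397/40 kN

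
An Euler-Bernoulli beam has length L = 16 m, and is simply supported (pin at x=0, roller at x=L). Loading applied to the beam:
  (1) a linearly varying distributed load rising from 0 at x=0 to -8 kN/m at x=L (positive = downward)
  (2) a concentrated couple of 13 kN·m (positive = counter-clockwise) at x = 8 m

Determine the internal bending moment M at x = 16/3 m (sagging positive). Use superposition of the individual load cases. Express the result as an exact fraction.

M(16/3) = -7841/81 kN·m

Load 1 — triangular load w₀=-8 kN/m (0→w₀ over full span):
  M_1 = w₀Lx/6 - w₀x³/(6L) = (-8)·16·(16/3)/6 - (-8)·(16/3)³/(6·16) = -8192/81 kN·m
Load 2 — applied couple M₀=13 kN·m at a=8 m (b=L-a=8):
  M_2 = M₀x/L  [x≤a] = 13·(16/3)/16 = 13/3 kN·m
Superposition: M = Σ M_i = -7841/81 kN·m ≈ -96.802469 kN·m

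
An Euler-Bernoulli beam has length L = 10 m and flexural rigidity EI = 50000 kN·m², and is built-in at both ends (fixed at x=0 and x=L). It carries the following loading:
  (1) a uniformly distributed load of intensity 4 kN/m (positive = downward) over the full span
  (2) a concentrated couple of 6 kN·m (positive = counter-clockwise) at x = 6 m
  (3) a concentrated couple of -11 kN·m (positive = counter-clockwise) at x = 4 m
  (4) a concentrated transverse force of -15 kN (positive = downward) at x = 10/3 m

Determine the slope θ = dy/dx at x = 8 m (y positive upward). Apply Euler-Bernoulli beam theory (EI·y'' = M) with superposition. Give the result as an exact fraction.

θ(8) = 2443/5625000 rad

Load 1 — uniform load w=4 kN/m over full span:
  θ_1 = -wx(L-x)(L-2x)/(12EI) = -4·8·(10-8)·(10-2·8)/(12·50000) = 2/3125 rad
Load 2 — applied couple M₀=6 kN·m at a=6 m (b=L-a=4):
  θ_2 = (R_Ax²/2 - M_Ax - M₀(x-a))/EI  [x>a] with R_A=108/125, M_A=48/25 = ((108/125)·8²/2 - (48/25)·8 - 6·(8-6))/50000 = 9/1562500 rad
Load 3 — applied couple M₀=-11 kN·m at a=4 m (b=L-a=6):
  θ_3 = (R_Ax²/2 - M_Ax - M₀(x-a))/EI  [x>a] with R_A=-198/125, M_A=-33/25 = ((-198/125)·8²/2 - (-33/25)·8 - (-11)·(8-4))/50000 = 121/1562500 rad
Load 4 — point force P=-15 kN at a=10/3 m (b=L-a=20/3):
  θ_4 = Pa²(L-x)(2bL-(3b+a)(L-x))/(2L³EI)  [x>a] = (-15)·(10/3)²·(10-8)·(2·(20/3)·10-(3·(20/3)+(10/3))·(10-8))/(2·10³·50000) = -13/45000 rad
Superposition: θ = Σ θ_i = 2443/5625000 rad ≈ 0.000434 rad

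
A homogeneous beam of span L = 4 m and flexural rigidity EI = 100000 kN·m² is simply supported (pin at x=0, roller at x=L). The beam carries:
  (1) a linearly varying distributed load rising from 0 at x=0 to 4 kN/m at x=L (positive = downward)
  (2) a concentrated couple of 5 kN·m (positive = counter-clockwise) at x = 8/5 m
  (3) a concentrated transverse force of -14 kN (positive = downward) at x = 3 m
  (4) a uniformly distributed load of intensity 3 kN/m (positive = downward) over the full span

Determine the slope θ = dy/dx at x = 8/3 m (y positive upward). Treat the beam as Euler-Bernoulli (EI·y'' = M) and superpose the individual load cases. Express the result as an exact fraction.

Load 1 — triangular load w₀=4 kN/m (0→w₀ over full span):
  θ_1 = -w₀(7L⁴-30L²x²+15x⁴)/(360LEI) = -4·(7·4⁴-30·4²·(8/3)²+15·(8/3)⁴)/(360·4·100000) = 91/3796875 rad
Load 2 — applied couple M₀=5 kN·m at a=8/5 m (b=L-a=12/5):
  θ_2 = (M₀x²/(2L)-M₀(x-a)+C₁)/EI  [x>a] with C₁=M₀(3b²-L²)/(6L)=4/15 = (5·(8/3)²/(2·4)-5·((8/3)-(8/5))+(4/15))/100000 = -7/1125000 rad
Load 3 — point force P=-14 kN at a=3 m (b=L-a=1):
  θ_3 = -Pb(L²-b²-3x²)/(6LEI)  [x≤a] = -(-14)·1·(4²-1²-3·(8/3)²)/(6·4·100000) = -133/3600000 rad
Load 4 — uniform load w=3 kN/m over full span:
  θ_4 = -w(L³-6Lx²+4x³)/(24EI) = -3·(4³-6·4·(8/3)²+4·(8/3)³)/(24·100000) = 13/337500 rad
Superposition: θ = Σ θ_i = 9389/486000000 rad ≈ 0.000019 rad

θ(8/3) = 9389/486000000 rad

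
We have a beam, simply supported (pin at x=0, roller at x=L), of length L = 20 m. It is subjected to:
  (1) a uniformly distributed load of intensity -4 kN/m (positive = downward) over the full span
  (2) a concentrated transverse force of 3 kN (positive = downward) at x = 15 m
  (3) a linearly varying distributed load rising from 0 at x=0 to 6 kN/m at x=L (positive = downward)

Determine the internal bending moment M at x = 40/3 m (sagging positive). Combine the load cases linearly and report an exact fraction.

Load 1 — uniform load w=-4 kN/m over full span:
  M_1 = wx(L-x)/2 = (-4)·(40/3)·(20-(40/3))/2 = -1600/9 kN·m
Load 2 — point force P=3 kN at a=15 m (b=L-a=5):
  M_2 = Pbx/L  [x≤a] = 3·5·(40/3)/20 = 10 kN·m
Load 3 — triangular load w₀=6 kN/m (0→w₀ over full span):
  M_3 = w₀Lx/6 - w₀x³/(6L) = 6·20·(40/3)/6 - 6·(40/3)³/(6·20) = 4000/27 kN·m
Superposition: M = Σ M_i = -530/27 kN·m ≈ -19.629630 kN·m

M(40/3) = -530/27 kN·m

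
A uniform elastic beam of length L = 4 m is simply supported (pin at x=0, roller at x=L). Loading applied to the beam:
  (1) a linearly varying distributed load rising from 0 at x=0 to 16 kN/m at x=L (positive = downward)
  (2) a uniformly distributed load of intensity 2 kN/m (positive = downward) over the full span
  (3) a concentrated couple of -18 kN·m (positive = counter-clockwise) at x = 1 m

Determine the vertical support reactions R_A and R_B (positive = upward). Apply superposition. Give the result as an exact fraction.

R_A = 61/6 kN, R_B = 179/6 kN

Load 1 — triangular load w₀=16 kN/m (0→w₀ over full span):
  R_A = w₀L/6 = 16·4/6 = 32/3 kN
  R_B = w₀L/3 = 16·4/3 = 64/3 kN
Load 2 — uniform load w=2 kN/m over full span:
  R_A = wL/2 = 2·4/2 = 4 kN
  R_B = wL/2 = 2·4/2 = 4 kN
Load 3 — applied couple M₀=-18 kN·m at a=1 m (b=L-a=3):
  R_A = M₀/L = (-18)/4 = -9/2 kN
  R_B = -M₀/L = -(-18)/4 = 9/2 kN
Superposition: R_A = 61/6 kN, R_B = 179/6 kN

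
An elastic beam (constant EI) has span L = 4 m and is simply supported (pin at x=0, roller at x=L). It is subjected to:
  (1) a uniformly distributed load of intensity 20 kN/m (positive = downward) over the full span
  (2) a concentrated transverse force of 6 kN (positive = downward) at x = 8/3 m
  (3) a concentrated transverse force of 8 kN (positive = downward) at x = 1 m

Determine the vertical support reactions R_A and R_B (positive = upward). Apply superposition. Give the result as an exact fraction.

R_A = 48 kN, R_B = 46 kN

Load 1 — uniform load w=20 kN/m over full span:
  R_A = wL/2 = 20·4/2 = 40 kN
  R_B = wL/2 = 20·4/2 = 40 kN
Load 2 — point force P=6 kN at a=8/3 m (b=L-a=4/3):
  R_A = Pb/L = 6·(4/3)/4 = 2 kN
  R_B = Pa/L = 6·(8/3)/4 = 4 kN
Load 3 — point force P=8 kN at a=1 m (b=L-a=3):
  R_A = Pb/L = 8·3/4 = 6 kN
  R_B = Pa/L = 8·1/4 = 2 kN
Superposition: R_A = 48 kN, R_B = 46 kN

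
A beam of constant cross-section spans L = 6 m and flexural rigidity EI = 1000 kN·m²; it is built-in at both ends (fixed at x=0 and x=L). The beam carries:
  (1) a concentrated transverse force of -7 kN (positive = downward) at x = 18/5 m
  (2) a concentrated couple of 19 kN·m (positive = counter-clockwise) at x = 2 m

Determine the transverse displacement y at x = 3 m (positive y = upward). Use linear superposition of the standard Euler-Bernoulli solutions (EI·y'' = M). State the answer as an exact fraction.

y(3) = 4139/250000 m

Load 1 — point force P=-7 kN at a=18/5 m (b=L-a=12/5):
  y_1 = -Pb²x²(3aL-(3a+b)x)/(6L³EI)  [x≤a] = -(-7)·(12/5)²·3²·(3·(18/5)·6-(3·(18/5)+(12/5))·3)/(6·6³·1000) = 441/62500 m
Load 2 — applied couple M₀=19 kN·m at a=2 m (b=L-a=4):
  y_2 = (R_Ax³/6 - M_Ax²/2 - M₀(x-a)²/2)/EI  [x>a] with R_A=38/9, M_A=0 = ((38/9)·3³/6 - 0·3²/2 - 19·(3-2)²/2)/1000 = 19/2000 m
Superposition: y = Σ y_i = 4139/250000 m ≈ 0.016556 m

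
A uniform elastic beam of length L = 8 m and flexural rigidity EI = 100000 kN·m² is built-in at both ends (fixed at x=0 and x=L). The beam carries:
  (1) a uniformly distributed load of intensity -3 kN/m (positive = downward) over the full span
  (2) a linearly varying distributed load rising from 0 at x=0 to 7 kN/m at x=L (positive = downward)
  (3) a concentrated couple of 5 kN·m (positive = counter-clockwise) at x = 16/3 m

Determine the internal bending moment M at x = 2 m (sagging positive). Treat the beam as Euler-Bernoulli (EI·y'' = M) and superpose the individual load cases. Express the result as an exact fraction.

Load 1 — uniform load w=-3 kN/m over full span:
  M_1 = wLx/2 - wL²/12 - wx²/2 = (-3)·8·2/2 - (-3)·8²/12 - (-3)·2²/2 = -2 kN·m
Load 2 — triangular load w₀=7 kN/m (0→w₀ over full span):
  M_2 = 3w₀Lx/20 - w₀L²/30 - w₀x³/(6L) = 3·7·8·2/20 - 7·8²/30 - 7·2³/(6·8) = 7/10 kN·m
Load 3 — applied couple M₀=5 kN·m at a=16/3 m (b=L-a=8/3):
  M_3 = R_Ax - M_A  [x≤a] with R_A=5/6, M_A=5/3 = (5/6)·2 - (5/3) = 0 kN·m
Superposition: M = Σ M_i = -13/10 kN·m ≈ -1.300000 kN·m

M(2) = -13/10 kN·m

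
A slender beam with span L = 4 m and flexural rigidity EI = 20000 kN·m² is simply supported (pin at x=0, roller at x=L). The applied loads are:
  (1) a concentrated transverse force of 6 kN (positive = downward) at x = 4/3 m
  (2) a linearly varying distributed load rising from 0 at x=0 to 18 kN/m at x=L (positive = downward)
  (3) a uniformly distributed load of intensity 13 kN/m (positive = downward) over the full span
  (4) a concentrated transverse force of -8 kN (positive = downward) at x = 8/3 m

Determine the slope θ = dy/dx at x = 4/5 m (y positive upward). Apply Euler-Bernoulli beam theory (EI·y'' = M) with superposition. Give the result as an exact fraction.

Load 1 — point force P=6 kN at a=4/3 m (b=L-a=8/3):
  θ_1 = -Pb(L²-b²-3x²)/(6LEI)  [x≤a] = -6·(8/3)·(4²-(8/3)²-3·(4/5)²)/(6·4·20000) = -98/421875 rad
Load 2 — triangular load w₀=18 kN/m (0→w₀ over full span):
  θ_2 = -w₀(7L⁴-30L²x²+15x⁴)/(360LEI) = -18·(7·4⁴-30·4²·(4/5)²+15·(4/5)⁴)/(360·4·20000) = -364/390625 rad
Load 3 — uniform load w=13 kN/m over full span:
  θ_3 = -w(L³-6Lx²+4x³)/(24EI) = -13·(4³-6·4·(4/5)²+4·(4/5)³)/(24·20000) = -429/312500 rad
Load 4 — point force P=-8 kN at a=8/3 m (b=L-a=4/3):
  θ_4 = -Pb(L²-b²-3x²)/(6LEI)  [x≤a] = -(-8)·(4/3)·(4²-(4/3)²-3·(4/5)²)/(6·4·20000) = 346/1265625 rad
Superposition: θ = Σ θ_i = -286481/126562500 rad ≈ -0.002264 rad

θ(4/5) = -286481/126562500 rad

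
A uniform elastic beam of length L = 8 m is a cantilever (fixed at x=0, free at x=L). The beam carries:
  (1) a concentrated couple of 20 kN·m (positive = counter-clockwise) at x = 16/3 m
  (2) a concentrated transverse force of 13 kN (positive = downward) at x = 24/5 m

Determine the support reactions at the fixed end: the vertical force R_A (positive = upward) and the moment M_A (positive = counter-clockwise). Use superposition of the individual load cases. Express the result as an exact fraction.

R_A = 13 kN, M_A = 212/5 kN·m

Load 1 — applied couple M₀=20 kN·m at a=16/3 m (b=L-a=8/3):
  R_A = 0 kN
  M_A = -M₀ = -20 kN·m
Load 2 — point force P=13 kN at a=24/5 m (b=L-a=16/5):
  R_A = P = 13 kN
  M_A = Pa = 13·(24/5) = 312/5 kN·m
Superposition: R_A = 13 kN, M_A = 212/5 kN·m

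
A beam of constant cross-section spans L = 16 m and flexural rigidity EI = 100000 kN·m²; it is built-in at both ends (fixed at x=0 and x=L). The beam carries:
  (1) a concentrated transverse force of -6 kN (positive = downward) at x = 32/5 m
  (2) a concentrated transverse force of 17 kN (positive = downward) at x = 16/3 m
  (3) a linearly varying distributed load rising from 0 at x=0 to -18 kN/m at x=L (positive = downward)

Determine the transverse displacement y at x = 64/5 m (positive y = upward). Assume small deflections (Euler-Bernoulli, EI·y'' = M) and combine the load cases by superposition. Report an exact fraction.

Load 1 — point force P=-6 kN at a=32/5 m (b=L-a=48/5):
  y_1 = -Pa²(L-x)²(3bL-(3b+a)(L-x))/(6L³EI)  [x>a] = -(-6)·(32/5)²·(16-(64/5))²·(3·(48/5)·16-(3·(48/5)+(32/5))·(16-(64/5)))/(6·16³·100000) = 17408/48828125 m
Load 2 — point force P=17 kN at a=16/3 m (b=L-a=32/3):
  y_2 = -Pa²(L-x)²(3bL-(3b+a)(L-x))/(6L³EI)  [x>a] = -17·(16/3)²·(16-(64/5))²·(3·(32/3)·16-(3·(32/3)+(16/3))·(16-(64/5)))/(6·16³·100000) = -25024/31640625 m
Load 3 — triangular load w₀=-18 kN/m (0→w₀ over full span):
  y_3 = -w₀x²(L-x)²(x+2L)/(120LEI) = -(-18)·(64/5)²·(16-(64/5))²·((64/5)+2·16)/(120·16·100000) = 344064/48828125 m
Superposition: y = Σ y_i = 26151232/3955078125 m ≈ 0.006612 m

y(64/5) = 26151232/3955078125 m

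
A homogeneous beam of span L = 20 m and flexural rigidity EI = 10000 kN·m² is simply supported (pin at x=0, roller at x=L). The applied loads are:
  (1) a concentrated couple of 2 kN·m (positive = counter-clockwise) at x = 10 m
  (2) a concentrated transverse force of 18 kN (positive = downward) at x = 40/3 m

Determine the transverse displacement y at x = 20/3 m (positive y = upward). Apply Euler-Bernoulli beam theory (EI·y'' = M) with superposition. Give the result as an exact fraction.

Load 1 — applied couple M₀=2 kN·m at a=10 m (b=L-a=10):
  y_1 = (M₀x³/(6L)+C₁x)/EI  [x≤a] with C₁=M₀(3b²-L²)/(6L)=-5/3 = (2·(20/3)³/(6·20)+(-5/3)·(20/3))/10000 = -1/1620 m
Load 2 — point force P=18 kN at a=40/3 m (b=L-a=20/3):
  y_2 = -Pbx(L²-b²-x²)/(6LEI)  [x≤a] = -18·(20/3)·(20/3)·(20²-(20/3)²-(20/3)²)/(6·20·10000) = -28/135 m
Superposition: y = Σ y_i = -337/1620 m ≈ -0.208025 m

y(20/3) = -337/1620 m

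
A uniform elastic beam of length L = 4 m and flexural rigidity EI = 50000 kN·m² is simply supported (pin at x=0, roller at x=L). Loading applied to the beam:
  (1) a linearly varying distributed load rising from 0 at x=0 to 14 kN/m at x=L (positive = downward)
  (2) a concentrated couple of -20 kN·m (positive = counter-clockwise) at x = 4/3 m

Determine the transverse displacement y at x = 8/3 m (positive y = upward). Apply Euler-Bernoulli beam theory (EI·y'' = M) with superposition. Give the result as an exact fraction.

Load 1 — triangular load w₀=14 kN/m (0→w₀ over full span):
  y_1 = -w₀x(7L⁴-10L²x²+3x⁴)/(360LEI) = -14·(8/3)·(7·4⁴-10·4²·(8/3)²+3·(8/3)⁴)/(360·4·50000) = -952/2278125 m
Load 2 — applied couple M₀=-20 kN·m at a=4/3 m (b=L-a=8/3):
  y_2 = (M₀x³/(6L)-M₀(x-a)²/2+C₁x)/EI  [x>a] with C₁=M₀(3b²-L²)/(6L)=-40/9 = ((-20)·(8/3)³/(6·4)-(-20)·((8/3)-(4/3))²/2+(-40/9)·(8/3))/50000 = -2/10125 m
Superposition: y = Σ y_i = -1402/2278125 m ≈ -0.000615 m

y(8/3) = -1402/2278125 m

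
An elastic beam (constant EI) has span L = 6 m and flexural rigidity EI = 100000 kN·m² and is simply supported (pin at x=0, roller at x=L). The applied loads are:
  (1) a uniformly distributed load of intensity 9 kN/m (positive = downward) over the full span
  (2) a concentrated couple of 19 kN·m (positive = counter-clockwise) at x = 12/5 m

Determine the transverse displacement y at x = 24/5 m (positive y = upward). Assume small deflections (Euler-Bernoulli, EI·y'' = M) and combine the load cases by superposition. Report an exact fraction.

Load 1 — uniform load w=9 kN/m over full span:
  y_1 = -wx(L³-2Lx²+x³)/(24EI) = -9·(24/5)·(6³-2·6·(24/5)²+(24/5)³)/(24·100000) = -7047/7812500 m
Load 2 — applied couple M₀=19 kN·m at a=12/5 m (b=L-a=18/5):
  y_2 = (M₀x³/(6L)-M₀(x-a)²/2+C₁x)/EI  [x>a] with C₁=M₀(3b²-L²)/(6L)=38/25 = (19·(24/5)³/(6·6)-19·((24/5)-(12/5))²/2+(38/25)·(24/5))/100000 = 171/1562500 m
Superposition: y = Σ y_i = -1548/1953125 m ≈ -0.000793 m

y(24/5) = -1548/1953125 m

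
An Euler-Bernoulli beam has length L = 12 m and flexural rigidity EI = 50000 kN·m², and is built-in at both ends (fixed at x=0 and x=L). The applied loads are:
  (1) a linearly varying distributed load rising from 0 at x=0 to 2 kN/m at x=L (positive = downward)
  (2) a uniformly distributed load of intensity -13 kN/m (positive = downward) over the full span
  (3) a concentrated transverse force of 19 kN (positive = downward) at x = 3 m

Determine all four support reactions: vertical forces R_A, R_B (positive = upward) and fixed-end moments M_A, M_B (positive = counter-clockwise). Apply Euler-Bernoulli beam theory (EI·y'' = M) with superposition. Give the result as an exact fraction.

R_A = -9339/160 kN, M_A = -9147/80 kN·m, R_B = -10661/160 kN, M_B = 10473/80 kN·m

Load 1 — triangular load w₀=2 kN/m (0→w₀ over full span):
  R_A = 3w₀L/20 = 3·2·12/20 = 18/5 kN
  M_A = w₀L²/30 = 2·12²/30 = 48/5 kN·m
  R_B = 7w₀L/20 = 7·2·12/20 = 42/5 kN
  M_B = -w₀L²/20 = -2·12²/20 = -72/5 kN·m
Load 2 — uniform load w=-13 kN/m over full span:
  R_A = wL/2 = (-13)·12/2 = -78 kN
  M_A = wL²/12 = (-13)·12²/12 = -156 kN·m
  R_B = wL/2 = (-13)·12/2 = -78 kN
  M_B = -wL²/12 = -(-13)·12²/12 = 156 kN·m
Load 3 — point force P=19 kN at a=3 m (b=L-a=9):
  R_A = Pb²(3a+b)/L³ = 19·9²·(3·3+9)/12³ = 513/32 kN
  M_A = Pab²/L² = 19·3·9²/12² = 513/16 kN·m
  R_B = Pa²(a+3b)/L³ = 19·3²·(3+3·9)/12³ = 95/32 kN
  M_B = -Pa²b/L² = -19·3²·9/12² = -171/16 kN·m
Superposition: R_A = -9339/160 kN, M_A = -9147/80 kN·m, R_B = -10661/160 kN, M_B = 10473/80 kN·m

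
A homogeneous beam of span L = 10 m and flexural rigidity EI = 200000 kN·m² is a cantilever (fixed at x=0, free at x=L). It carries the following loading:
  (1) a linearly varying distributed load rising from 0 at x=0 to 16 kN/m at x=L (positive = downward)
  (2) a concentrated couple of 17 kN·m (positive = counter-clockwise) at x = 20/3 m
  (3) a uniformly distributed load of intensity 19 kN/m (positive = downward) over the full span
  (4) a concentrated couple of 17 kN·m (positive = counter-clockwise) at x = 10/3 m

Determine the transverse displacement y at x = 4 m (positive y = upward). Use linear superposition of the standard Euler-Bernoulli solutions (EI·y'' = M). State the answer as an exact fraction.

Load 1 — triangular load w₀=16 kN/m (0→w₀ over full span):
  y_1 = (w₀Lx³/12-w₀L²x²/6-w₀x⁵/(120L))/EI = (16·10·4³/12-16·10²·4²/6-16·4⁵/(120·10))/200000 = -4016/234375 m
Load 2 — applied couple M₀=17 kN·m at a=20/3 m (b=L-a=10/3):
  y_2 = M₀x²/(2EI)  [x≤a] = 17·4²/(2·200000) = 17/25000 m
Load 3 — uniform load w=19 kN/m over full span:
  y_3 = -wx²(x²-4Lx+6L²)/(24EI) = -19·4²·(4²-4·10·4+6·10²)/(24·200000) = -361/12500 m
Load 4 — applied couple M₀=17 kN·m at a=10/3 m (b=L-a=20/3):
  y_4 = M₀a(2x-a)/(2EI)  [x>a] = 17·(10/3)·(2·4-(10/3))/(2·200000) = 119/180000 m
Superposition: y = Σ y_i = -1005161/22500000 m ≈ -0.044674 m

y(4) = -1005161/22500000 m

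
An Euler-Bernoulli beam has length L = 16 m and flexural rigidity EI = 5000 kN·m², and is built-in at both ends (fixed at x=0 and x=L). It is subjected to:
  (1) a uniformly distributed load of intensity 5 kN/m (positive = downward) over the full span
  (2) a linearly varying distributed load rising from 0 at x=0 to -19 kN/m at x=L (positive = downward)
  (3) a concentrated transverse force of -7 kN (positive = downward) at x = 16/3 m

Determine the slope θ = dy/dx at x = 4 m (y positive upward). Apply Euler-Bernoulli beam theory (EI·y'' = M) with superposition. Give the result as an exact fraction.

Load 1 — uniform load w=5 kN/m over full span:
  θ_1 = -wx(L-x)(L-2x)/(12EI) = -5·4·(16-4)·(16-2·4)/(12·5000) = -4/125 rad
Load 2 — triangular load w₀=-19 kN/m (0→w₀ over full span):
  θ_2 = -w₀(2x(L-x)(L-2x)(x+2L)+x²(L-x)²)/(120LEI) = -(-19)·(2·4·(16-4)·(16-2·4)·(4+2·16)+4²·(16-4)²)/(120·16·5000) = 741/12500 rad
Load 3 — point force P=-7 kN at a=16/3 m (b=L-a=32/3):
  θ_3 = -Pb²x(2aL-(3a+b)x)/(2L³EI)  [x≤a] = -(-7)·(32/3)²·4·(2·(16/3)·16-(3·(16/3)+(32/3))·4)/(2·16³·5000) = 28/5625 rad
Superposition: θ = Σ θ_i = 3629/112500 rad ≈ 0.032258 rad

θ(4) = 3629/112500 rad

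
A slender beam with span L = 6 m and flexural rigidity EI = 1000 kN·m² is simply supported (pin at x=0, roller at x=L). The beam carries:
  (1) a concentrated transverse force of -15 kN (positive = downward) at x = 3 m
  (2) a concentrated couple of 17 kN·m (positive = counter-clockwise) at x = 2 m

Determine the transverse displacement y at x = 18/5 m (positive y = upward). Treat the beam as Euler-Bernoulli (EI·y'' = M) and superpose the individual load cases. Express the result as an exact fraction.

Load 1 — point force P=-15 kN at a=3 m (b=L-a=3):
  y_1 = -Pa(L-x)(2Lx-a²-x²)/(6LEI)  [x>a] = -(-15)·3·(6-(18/5))·(2·6·(18/5)-3²-(18/5)²)/(6·6·1000) = 1593/25000 m
Load 2 — applied couple M₀=17 kN·m at a=2 m (b=L-a=4):
  y_2 = (M₀x³/(6L)-M₀(x-a)²/2+C₁x)/EI  [x>a] with C₁=M₀(3b²-L²)/(6L)=17/3 = (17·(18/5)³/(6·6)-17·((18/5)-2)²/2+(17/3)·(18/5))/1000 = 323/15625 m
Superposition: y = Σ y_i = 10549/125000 m ≈ 0.084392 m

y(18/5) = 10549/125000 m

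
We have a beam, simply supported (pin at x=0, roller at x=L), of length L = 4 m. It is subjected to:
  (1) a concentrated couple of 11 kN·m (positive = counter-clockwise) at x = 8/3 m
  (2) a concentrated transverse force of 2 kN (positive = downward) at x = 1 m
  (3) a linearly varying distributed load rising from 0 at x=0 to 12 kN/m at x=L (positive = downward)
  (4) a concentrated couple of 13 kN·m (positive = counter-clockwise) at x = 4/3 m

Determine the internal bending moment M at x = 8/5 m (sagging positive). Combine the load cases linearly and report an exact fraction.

M(8/5) = 1069/125 kN·m

Load 1 — applied couple M₀=11 kN·m at a=8/3 m (b=L-a=4/3):
  M_1 = M₀x/L  [x≤a] = 11·(8/5)/4 = 22/5 kN·m
Load 2 — point force P=2 kN at a=1 m (b=L-a=3):
  M_2 = Pa(L-x)/L  [x>a] = 2·1·(4-(8/5))/4 = 6/5 kN·m
Load 3 — triangular load w₀=12 kN/m (0→w₀ over full span):
  M_3 = w₀Lx/6 - w₀x³/(6L) = 12·4·(8/5)/6 - 12·(8/5)³/(6·4) = 1344/125 kN·m
Load 4 — applied couple M₀=13 kN·m at a=4/3 m (b=L-a=8/3):
  M_4 = M₀x/L - M₀  [x>a] = 13·(8/5)/4 - 13 = -39/5 kN·m
Superposition: M = Σ M_i = 1069/125 kN·m ≈ 8.552000 kN·m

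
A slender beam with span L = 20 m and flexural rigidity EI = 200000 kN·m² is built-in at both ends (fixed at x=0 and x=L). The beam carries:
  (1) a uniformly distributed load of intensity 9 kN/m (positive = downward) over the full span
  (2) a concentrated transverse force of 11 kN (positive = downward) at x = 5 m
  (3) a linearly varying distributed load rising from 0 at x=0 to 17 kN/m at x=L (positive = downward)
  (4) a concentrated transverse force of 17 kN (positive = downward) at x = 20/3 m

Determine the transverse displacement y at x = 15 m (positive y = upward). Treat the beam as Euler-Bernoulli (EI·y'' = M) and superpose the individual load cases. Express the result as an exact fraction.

Load 1 — uniform load w=9 kN/m over full span:
  y_1 = -wx²(L-x)²/(24EI) = -9·15²·(20-15)²/(24·200000) = -27/2560 m
Load 2 — point force P=11 kN at a=5 m (b=L-a=15):
  y_2 = -Pa²(L-x)²(3bL-(3b+a)(L-x))/(6L³EI)  [x>a] = -11·5²·(20-15)²·(3·15·20-(3·15+5)·(20-15))/(6·20³·200000) = -143/307200 m
Load 3 — triangular load w₀=17 kN/m (0→w₀ over full span):
  y_3 = -w₀x²(L-x)²(x+2L)/(120LEI) = -17·15²·(20-15)²·(15+2·20)/(120·20·200000) = -561/51200 m
Load 4 — point force P=17 kN at a=20/3 m (b=L-a=40/3):
  y_4 = -Pa²(L-x)²(3bL-(3b+a)(L-x))/(6L³EI)  [x>a] = -17·(20/3)²·(20-15)²·(3·(40/3)·20-(3·(40/3)+(20/3))·(20-15))/(6·20³·200000) = -289/259200 m
Superposition: y = Σ y_i = -191471/8294400 m ≈ -0.023084 m

y(15) = -191471/8294400 m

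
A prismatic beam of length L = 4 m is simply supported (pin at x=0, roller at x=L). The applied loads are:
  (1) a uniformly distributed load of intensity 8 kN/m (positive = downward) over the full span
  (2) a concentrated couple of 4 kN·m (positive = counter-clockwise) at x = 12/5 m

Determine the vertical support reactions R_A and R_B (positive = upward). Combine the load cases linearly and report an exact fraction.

Load 1 — uniform load w=8 kN/m over full span:
  R_A = wL/2 = 8·4/2 = 16 kN
  R_B = wL/2 = 8·4/2 = 16 kN
Load 2 — applied couple M₀=4 kN·m at a=12/5 m (b=L-a=8/5):
  R_A = M₀/L = 4/4 = 1 kN
  R_B = -M₀/L = -4/4 = -1 kN
Superposition: R_A = 17 kN, R_B = 15 kN

R_A = 17 kN, R_B = 15 kN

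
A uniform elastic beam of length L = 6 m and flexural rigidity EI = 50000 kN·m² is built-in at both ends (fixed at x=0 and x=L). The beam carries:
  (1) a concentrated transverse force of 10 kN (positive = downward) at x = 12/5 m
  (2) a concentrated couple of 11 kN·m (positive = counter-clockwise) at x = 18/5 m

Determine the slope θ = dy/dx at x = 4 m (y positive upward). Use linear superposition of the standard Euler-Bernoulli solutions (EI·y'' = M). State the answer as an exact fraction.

θ(4) = 89/625000 rad

Load 1 — point force P=10 kN at a=12/5 m (b=L-a=18/5):
  θ_1 = Pa²(L-x)(2bL-(3b+a)(L-x))/(2L³EI)  [x>a] = 10·(12/5)²·(6-4)·(2·(18/5)·6-(3·(18/5)+(12/5))·(6-4))/(2·6³·50000) = 7/78125 rad
Load 2 — applied couple M₀=11 kN·m at a=18/5 m (b=L-a=12/5):
  θ_2 = (R_Ax²/2 - M_Ax - M₀(x-a))/EI  [x>a] with R_A=66/25, M_A=88/25 = ((66/25)·4²/2 - (88/25)·4 - 11·(4-(18/5)))/50000 = 33/625000 rad
Superposition: θ = Σ θ_i = 89/625000 rad ≈ 0.000142 rad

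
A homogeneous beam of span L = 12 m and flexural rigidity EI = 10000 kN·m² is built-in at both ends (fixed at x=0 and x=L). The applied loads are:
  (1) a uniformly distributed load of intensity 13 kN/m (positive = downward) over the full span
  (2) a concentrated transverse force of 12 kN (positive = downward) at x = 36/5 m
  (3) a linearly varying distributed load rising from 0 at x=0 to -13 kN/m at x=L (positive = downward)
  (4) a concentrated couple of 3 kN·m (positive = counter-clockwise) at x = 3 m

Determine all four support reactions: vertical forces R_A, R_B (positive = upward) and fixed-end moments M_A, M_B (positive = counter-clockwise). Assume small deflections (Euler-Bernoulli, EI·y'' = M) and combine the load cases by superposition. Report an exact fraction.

Load 1 — uniform load w=13 kN/m over full span:
  R_A = wL/2 = 13·12/2 = 78 kN
  M_A = wL²/12 = 13·12²/12 = 156 kN·m
  R_B = wL/2 = 13·12/2 = 78 kN
  M_B = -wL²/12 = -13·12²/12 = -156 kN·m
Load 2 — point force P=12 kN at a=36/5 m (b=L-a=24/5):
  R_A = Pb²(3a+b)/L³ = 12·(24/5)²·(3·(36/5)+(24/5))/12³ = 528/125 kN
  M_A = Pab²/L² = 12·(36/5)·(24/5)²/12² = 1728/125 kN·m
  R_B = Pa²(a+3b)/L³ = 12·(36/5)²·((36/5)+3·(24/5))/12³ = 972/125 kN
  M_B = -Pa²b/L² = -12·(36/5)²·(24/5)/12² = -2592/125 kN·m
Load 3 — triangular load w₀=-13 kN/m (0→w₀ over full span):
  R_A = 3w₀L/20 = 3·(-13)·12/20 = -117/5 kN
  M_A = w₀L²/30 = (-13)·12²/30 = -312/5 kN·m
  R_B = 7w₀L/20 = 7·(-13)·12/20 = -273/5 kN
  M_B = -w₀L²/20 = -(-13)·12²/20 = 468/5 kN·m
Load 4 — applied couple M₀=3 kN·m at a=3 m (b=L-a=9):
  R_A = 6M₀ab/L³ = 6·3·3·9/12³ = 9/32 kN
  M_A = M₀b(2a-b)/L² = 3·9·(2·3-9)/12² = -9/16 kN·m
  R_B = -6M₀ab/L³ = -6·3·3·9/12³ = -9/32 kN
  M_B = M₀a(2b-a)/L² = 3·3·(2·9-3)/12² = 15/16 kN·m
Superposition: R_A = 236421/4000 kN, M_A = 213723/2000 kN·m, R_B = 123579/4000 kN, M_B = -164397/2000 kN·m

R_A = 236421/4000 kN, M_A = 213723/2000 kN·m, R_B = 123579/4000 kN, M_B = -164397/2000 kN·m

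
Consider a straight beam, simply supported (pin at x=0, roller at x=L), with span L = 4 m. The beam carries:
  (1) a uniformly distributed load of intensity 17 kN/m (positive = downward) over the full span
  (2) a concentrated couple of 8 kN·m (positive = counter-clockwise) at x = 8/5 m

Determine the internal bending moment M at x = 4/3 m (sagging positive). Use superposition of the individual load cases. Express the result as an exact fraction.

Load 1 — uniform load w=17 kN/m over full span:
  M_1 = wx(L-x)/2 = 17·(4/3)·(4-(4/3))/2 = 272/9 kN·m
Load 2 — applied couple M₀=8 kN·m at a=8/5 m (b=L-a=12/5):
  M_2 = M₀x/L  [x≤a] = 8·(4/3)/4 = 8/3 kN·m
Superposition: M = Σ M_i = 296/9 kN·m ≈ 32.888889 kN·m

M(4/3) = 296/9 kN·m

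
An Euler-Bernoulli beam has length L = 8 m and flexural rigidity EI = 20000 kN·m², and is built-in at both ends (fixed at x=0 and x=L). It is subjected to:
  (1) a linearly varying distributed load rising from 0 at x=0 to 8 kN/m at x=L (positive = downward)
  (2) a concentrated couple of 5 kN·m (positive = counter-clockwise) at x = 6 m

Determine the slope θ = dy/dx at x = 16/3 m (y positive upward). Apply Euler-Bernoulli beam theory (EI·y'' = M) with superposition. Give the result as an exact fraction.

Load 1 — triangular load w₀=8 kN/m (0→w₀ over full span):
  θ_1 = -w₀(2x(L-x)(L-2x)(x+2L)+x²(L-x)²)/(120LEI) = -8·(2·(16/3)·(8-(16/3))·(8-2·(16/3))·((16/3)+2·8)+(16/3)²·(8-(16/3))²)/(120·8·20000) = 448/759375 rad
Load 2 — applied couple M₀=5 kN·m at a=6 m (b=L-a=2):
  θ_2 = (R_Ax²/2 - M_Ax)/EI  [x≤a] with R_A=45/64, M_A=25/16 = ((45/64)·(16/3)²/2 - (25/16)·(16/3))/20000 = 1/12000 rad
Superposition: θ = Σ θ_i = 16361/24300000 rad ≈ 0.000673 rad

θ(16/3) = 16361/24300000 rad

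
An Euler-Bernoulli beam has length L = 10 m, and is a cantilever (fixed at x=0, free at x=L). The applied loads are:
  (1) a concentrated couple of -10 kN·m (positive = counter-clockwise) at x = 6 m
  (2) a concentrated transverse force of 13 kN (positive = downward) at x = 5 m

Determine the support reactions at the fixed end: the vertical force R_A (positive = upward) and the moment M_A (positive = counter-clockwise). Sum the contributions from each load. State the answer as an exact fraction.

Load 1 — applied couple M₀=-10 kN·m at a=6 m (b=L-a=4):
  R_A = 0 kN
  M_A = -M₀ = -(-10) = 10 kN·m
Load 2 — point force P=13 kN at a=5 m (b=L-a=5):
  R_A = P = 13 kN
  M_A = Pa = 13·5 = 65 kN·m
Superposition: R_A = 13 kN, M_A = 75 kN·m

R_A = 13 kN, M_A = 75 kN·m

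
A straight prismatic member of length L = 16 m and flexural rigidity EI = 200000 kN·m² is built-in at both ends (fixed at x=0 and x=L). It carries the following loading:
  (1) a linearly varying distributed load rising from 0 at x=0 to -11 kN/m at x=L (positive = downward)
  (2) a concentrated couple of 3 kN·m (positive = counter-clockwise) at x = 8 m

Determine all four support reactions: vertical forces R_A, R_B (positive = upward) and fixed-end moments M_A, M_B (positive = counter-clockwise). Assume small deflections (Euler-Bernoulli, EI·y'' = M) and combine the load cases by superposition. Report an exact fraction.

R_A = -4179/160 kN, M_A = -5587/60 kN·m, R_B = -9901/160 kN, M_B = 2831/20 kN·m

Load 1 — triangular load w₀=-11 kN/m (0→w₀ over full span):
  R_A = 3w₀L/20 = 3·(-11)·16/20 = -132/5 kN
  M_A = w₀L²/30 = (-11)·16²/30 = -1408/15 kN·m
  R_B = 7w₀L/20 = 7·(-11)·16/20 = -308/5 kN
  M_B = -w₀L²/20 = -(-11)·16²/20 = 704/5 kN·m
Load 2 — applied couple M₀=3 kN·m at a=8 m (b=L-a=8):
  R_A = 6M₀ab/L³ = 6·3·8·8/16³ = 9/32 kN
  M_A = M₀b(2a-b)/L² = 3·8·(2·8-8)/16² = 3/4 kN·m
  R_B = -6M₀ab/L³ = -6·3·8·8/16³ = -9/32 kN
  M_B = M₀a(2b-a)/L² = 3·8·(2·8-8)/16² = 3/4 kN·m
Superposition: R_A = -4179/160 kN, M_A = -5587/60 kN·m, R_B = -9901/160 kN, M_B = 2831/20 kN·m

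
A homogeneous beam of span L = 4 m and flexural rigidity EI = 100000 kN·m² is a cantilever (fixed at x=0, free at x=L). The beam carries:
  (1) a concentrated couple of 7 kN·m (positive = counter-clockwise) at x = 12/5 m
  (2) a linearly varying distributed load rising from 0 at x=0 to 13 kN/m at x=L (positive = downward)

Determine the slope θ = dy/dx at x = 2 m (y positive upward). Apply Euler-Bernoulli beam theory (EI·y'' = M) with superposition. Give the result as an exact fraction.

θ(2) = -449/600000 rad

Load 1 — applied couple M₀=7 kN·m at a=12/5 m (b=L-a=8/5):
  θ_1 = M₀x/EI  [x≤a] = 7·2/100000 = 7/50000 rad
Load 2 — triangular load w₀=13 kN/m (0→w₀ over full span):
  θ_2 = (w₀Lx²/4-w₀L²x/3-w₀x⁴/(24L))/EI = (13·4·2²/4-13·4²·2/3-13·2⁴/(24·4))/100000 = -533/600000 rad
Superposition: θ = Σ θ_i = -449/600000 rad ≈ -0.000748 rad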